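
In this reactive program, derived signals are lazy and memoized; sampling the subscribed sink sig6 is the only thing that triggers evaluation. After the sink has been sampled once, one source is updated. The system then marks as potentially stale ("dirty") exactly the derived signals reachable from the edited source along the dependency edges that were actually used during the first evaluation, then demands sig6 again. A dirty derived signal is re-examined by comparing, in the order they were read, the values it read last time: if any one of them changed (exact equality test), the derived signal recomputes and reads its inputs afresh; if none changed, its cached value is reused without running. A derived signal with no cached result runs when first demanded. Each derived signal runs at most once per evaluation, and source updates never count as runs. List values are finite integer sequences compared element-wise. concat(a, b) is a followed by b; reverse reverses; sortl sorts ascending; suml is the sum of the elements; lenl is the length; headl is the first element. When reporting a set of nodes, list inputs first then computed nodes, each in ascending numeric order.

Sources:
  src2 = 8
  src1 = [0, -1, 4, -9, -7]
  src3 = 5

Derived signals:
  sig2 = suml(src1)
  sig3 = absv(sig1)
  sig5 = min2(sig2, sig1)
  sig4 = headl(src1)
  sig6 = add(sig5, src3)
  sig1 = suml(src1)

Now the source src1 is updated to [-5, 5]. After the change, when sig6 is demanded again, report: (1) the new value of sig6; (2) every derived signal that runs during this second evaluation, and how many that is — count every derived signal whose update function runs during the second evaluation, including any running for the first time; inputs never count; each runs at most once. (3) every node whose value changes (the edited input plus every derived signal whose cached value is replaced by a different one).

Demanding sig6 again yields 5.
4 derived signals run: sig1, sig2, sig5, sig6.
The nodes whose values change: src1, sig1, sig2, sig5, sig6.

First demand of the output computes:
  sig1 = suml([0, -1, 4, -9, -7]) = -13
  sig2 = suml([0, -1, 4, -9, -7]) = -13
  sig5 = min2(-13, -13) = -13
  sig6 = add(-13, 5) = -8

After the edit, cleaning proceeds:
  sig1: a read changed (src1 [0, -1, 4, -9, -7]->[-5, 5]) — executes, giving 0.
  sig2: a read changed (src1 [0, -1, 4, -9, -7]->[-5, 5]) — executes, giving 0.
  sig5: a read changed (sig2 -13->0; sig1 -13->0) — executes, giving 0.
  sig6: a read changed (sig5 -13->0) — executes, giving 5.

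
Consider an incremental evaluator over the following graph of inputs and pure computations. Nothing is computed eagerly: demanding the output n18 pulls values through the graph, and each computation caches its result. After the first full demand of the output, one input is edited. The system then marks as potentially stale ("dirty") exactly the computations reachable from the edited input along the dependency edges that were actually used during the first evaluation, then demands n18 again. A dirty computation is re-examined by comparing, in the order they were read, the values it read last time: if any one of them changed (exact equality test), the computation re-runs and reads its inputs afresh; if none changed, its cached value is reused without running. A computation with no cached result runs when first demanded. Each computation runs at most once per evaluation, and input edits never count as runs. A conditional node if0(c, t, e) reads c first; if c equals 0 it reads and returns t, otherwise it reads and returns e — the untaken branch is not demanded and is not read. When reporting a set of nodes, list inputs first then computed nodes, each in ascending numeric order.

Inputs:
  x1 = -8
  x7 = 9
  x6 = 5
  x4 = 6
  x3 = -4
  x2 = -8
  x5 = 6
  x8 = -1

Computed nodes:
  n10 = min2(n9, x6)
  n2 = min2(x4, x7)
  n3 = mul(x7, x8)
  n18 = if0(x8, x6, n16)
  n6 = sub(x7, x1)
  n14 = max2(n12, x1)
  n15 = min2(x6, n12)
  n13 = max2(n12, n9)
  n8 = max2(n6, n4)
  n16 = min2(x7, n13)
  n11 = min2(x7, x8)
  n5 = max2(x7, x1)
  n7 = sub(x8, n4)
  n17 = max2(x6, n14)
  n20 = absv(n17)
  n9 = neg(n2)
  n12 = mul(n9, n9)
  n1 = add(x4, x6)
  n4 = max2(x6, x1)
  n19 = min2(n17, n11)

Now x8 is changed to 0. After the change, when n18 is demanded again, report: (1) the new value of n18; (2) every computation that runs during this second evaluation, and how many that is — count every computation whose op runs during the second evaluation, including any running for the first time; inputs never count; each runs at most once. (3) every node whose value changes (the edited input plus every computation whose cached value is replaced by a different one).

Initial pass — values computed on the first demand:
  n2 = min2(6, 9) = 6
  n9 = neg(6) = -6
  n12 = mul(-6, -6) = 36
  n13 = max2(36, -6) = 36
  n16 = min2(9, 36) = 9
  n18 = if0(x8=-1 -> else branch n16) = 9

Second demand — change propagation:
  n18: re-runs because x8 -1->0; new result 5.

n18 now evaluates to 5.
Run set: n18 (1 run).
Changed values: x8, n18.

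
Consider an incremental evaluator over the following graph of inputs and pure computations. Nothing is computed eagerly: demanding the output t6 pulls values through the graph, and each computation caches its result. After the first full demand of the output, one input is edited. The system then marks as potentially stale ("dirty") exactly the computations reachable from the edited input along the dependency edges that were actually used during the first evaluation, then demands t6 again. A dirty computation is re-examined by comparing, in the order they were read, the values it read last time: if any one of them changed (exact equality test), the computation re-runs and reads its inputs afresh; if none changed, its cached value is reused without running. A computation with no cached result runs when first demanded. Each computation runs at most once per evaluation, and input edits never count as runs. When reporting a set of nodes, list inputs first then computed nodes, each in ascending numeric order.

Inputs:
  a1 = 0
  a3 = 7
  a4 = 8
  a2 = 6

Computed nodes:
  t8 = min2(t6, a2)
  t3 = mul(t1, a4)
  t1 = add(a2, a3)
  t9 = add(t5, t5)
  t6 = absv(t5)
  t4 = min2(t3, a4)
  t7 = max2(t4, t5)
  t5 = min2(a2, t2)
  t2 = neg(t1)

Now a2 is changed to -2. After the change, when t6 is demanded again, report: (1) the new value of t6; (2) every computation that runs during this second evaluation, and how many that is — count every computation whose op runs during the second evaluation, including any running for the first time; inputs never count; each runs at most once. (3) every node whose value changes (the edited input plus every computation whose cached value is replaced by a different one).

t6 now evaluates to 5.
Run set: t1, t2, t5, t6 (4 run).
Changed values: a2, t1, t2, t5, t6.

Initial pass — values computed on the first demand:
  t1 = add(6, 7) = 13
  t2 = neg(13) = -13
  t5 = min2(6, -13) = -13
  t6 = absv(-13) = 13

Second demand — change propagation:
  t1: re-runs because a2 6->-2; new result 5.
  t2: re-runs because t1 13->5; new result -5.
  t5: re-runs because a2 6->-2; t2 -13->-5; new result -5.
  t6: re-runs because t5 -13->-5; new result 5.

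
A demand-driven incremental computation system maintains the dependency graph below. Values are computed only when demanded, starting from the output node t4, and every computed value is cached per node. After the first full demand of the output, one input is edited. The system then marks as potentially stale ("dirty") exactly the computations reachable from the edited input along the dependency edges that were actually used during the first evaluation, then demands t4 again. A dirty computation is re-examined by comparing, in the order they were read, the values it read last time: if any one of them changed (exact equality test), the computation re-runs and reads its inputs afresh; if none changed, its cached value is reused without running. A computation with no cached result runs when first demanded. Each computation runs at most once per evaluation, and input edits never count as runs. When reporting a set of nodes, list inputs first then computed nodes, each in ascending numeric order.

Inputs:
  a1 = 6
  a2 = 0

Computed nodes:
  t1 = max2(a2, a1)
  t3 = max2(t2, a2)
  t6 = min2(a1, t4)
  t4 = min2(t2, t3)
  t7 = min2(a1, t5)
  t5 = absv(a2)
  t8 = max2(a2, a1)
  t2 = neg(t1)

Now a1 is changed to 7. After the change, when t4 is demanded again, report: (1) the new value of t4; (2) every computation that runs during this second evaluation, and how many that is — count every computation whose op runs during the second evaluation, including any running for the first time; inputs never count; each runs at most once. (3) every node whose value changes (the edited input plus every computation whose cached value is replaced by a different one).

First evaluation (everything demanded from the output):
  t1 = max2(0, 6) = 6
  t2 = neg(6) = -6
  t3 = max2(-6, 0) = 0
  t4 = min2(-6, 0) = -6

Propagation after the edit:
  t1: runs — a1 6->7; result 7.
  t2: runs — t1 6->7; result -7.
  t3: runs — t2 -6->-7; result 0 (same value as before).
  t4: runs — t2 -6->-7; result -7.

New value of t4: -7.
Computations that run: t1, t2, t3, t4 — 4 in total.
Values that change: a1, t1, t2, t4.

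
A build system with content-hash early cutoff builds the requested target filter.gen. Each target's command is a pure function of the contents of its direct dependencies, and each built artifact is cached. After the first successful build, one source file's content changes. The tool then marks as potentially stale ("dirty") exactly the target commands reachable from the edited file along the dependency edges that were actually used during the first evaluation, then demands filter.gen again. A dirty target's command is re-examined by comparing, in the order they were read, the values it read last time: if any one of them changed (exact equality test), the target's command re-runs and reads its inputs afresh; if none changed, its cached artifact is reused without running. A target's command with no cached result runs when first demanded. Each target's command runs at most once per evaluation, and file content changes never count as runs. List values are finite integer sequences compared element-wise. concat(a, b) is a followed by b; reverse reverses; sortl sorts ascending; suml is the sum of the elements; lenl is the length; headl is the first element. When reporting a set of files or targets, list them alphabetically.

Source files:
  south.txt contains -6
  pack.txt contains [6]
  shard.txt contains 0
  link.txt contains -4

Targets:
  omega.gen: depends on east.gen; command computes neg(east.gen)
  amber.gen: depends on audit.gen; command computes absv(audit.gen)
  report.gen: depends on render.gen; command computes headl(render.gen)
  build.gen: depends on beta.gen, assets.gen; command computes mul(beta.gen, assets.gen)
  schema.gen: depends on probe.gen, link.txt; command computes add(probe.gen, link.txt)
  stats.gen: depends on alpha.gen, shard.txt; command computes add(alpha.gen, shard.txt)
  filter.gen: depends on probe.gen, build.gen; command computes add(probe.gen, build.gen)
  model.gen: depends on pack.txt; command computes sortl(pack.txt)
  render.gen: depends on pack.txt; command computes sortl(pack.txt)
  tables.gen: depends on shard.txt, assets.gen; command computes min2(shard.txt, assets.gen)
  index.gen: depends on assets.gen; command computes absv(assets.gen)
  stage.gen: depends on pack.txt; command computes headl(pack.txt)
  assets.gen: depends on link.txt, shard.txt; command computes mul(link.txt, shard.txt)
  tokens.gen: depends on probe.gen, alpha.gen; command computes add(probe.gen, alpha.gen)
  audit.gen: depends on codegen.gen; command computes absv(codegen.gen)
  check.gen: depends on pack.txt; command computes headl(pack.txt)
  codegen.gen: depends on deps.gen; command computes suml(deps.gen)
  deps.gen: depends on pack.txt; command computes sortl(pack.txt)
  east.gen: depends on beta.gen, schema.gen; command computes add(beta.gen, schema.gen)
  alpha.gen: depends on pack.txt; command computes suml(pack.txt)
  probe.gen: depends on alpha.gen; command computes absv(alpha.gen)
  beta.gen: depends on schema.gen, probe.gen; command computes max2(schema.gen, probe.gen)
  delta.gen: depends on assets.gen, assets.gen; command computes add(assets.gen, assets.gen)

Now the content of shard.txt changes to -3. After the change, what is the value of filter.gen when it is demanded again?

First evaluation (everything demanded from the output):
  alpha.gen = suml([6]) = 6
  assets.gen = mul(-4, 0) = 0
  probe.gen = absv(6) = 6
  schema.gen = add(6, -4) = 2
  beta.gen = max2(2, 6) = 6
  build.gen = mul(6, 0) = 0
  filter.gen = add(6, 0) = 6

Propagation after the edit:
  assets.gen: runs — shard.txt 0->-3; result 12.
  build.gen: runs — assets.gen 0->12; result 72.
  filter.gen: runs — build.gen 0->72; result 78.

New value of filter.gen: 78.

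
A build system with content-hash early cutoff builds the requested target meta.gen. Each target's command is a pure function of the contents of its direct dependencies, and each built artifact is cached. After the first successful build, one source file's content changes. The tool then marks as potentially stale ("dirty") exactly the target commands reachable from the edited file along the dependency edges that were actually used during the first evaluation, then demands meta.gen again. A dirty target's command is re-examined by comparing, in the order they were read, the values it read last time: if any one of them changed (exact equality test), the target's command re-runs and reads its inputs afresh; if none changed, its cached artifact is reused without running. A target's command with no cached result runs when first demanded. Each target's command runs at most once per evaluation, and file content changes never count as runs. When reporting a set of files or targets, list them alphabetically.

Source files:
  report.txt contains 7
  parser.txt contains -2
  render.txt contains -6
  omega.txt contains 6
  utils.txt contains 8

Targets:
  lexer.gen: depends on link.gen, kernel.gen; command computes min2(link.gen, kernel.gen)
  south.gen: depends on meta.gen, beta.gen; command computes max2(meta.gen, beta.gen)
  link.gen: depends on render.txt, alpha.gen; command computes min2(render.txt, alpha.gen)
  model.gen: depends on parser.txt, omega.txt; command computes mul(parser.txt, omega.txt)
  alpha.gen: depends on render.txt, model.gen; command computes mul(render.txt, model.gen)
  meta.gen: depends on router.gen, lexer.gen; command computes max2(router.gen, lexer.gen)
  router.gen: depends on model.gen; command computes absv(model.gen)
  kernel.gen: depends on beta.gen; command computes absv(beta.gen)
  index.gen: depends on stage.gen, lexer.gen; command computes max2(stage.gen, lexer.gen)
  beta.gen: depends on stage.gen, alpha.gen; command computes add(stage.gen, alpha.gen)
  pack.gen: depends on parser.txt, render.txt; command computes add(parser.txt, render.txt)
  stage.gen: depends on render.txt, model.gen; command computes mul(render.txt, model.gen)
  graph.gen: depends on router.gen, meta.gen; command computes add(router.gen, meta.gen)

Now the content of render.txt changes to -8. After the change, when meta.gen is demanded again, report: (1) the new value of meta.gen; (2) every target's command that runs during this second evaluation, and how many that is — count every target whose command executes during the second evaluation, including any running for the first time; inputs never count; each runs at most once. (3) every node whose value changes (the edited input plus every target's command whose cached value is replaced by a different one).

First evaluation (everything demanded from the output):
  model.gen = mul(-2, 6) = -12
  alpha.gen = mul(-6, -12) = 72
  link.gen = min2(-6, 72) = -6
  router.gen = absv(-12) = 12
  stage.gen = mul(-6, -12) = 72
  beta.gen = add(72, 72) = 144
  kernel.gen = absv(144) = 144
  lexer.gen = min2(-6, 144) = -6
  meta.gen = max2(12, -6) = 12

Propagation after the edit:
  alpha.gen: runs — render.txt -6->-8; result 96.
  link.gen: runs — render.txt -6->-8; alpha.gen 72->96; result -8.
  stage.gen: runs — render.txt -6->-8; result 96.
  beta.gen: runs — stage.gen 72->96; alpha.gen 72->96; result 192.
  kernel.gen: runs — beta.gen 144->192; result 192.
  lexer.gen: runs — link.gen -6->-8; kernel.gen 144->192; result -8.
  meta.gen: runs — lexer.gen -6->-8; result 12 (same value as before).

New value of meta.gen: 12.
Target commands that run: alpha.gen, beta.gen, kernel.gen, lexer.gen, link.gen, meta.gen, stage.gen — 7 in total.
Values that change: alpha.gen, beta.gen, kernel.gen, lexer.gen, link.gen, render.txt, stage.gen.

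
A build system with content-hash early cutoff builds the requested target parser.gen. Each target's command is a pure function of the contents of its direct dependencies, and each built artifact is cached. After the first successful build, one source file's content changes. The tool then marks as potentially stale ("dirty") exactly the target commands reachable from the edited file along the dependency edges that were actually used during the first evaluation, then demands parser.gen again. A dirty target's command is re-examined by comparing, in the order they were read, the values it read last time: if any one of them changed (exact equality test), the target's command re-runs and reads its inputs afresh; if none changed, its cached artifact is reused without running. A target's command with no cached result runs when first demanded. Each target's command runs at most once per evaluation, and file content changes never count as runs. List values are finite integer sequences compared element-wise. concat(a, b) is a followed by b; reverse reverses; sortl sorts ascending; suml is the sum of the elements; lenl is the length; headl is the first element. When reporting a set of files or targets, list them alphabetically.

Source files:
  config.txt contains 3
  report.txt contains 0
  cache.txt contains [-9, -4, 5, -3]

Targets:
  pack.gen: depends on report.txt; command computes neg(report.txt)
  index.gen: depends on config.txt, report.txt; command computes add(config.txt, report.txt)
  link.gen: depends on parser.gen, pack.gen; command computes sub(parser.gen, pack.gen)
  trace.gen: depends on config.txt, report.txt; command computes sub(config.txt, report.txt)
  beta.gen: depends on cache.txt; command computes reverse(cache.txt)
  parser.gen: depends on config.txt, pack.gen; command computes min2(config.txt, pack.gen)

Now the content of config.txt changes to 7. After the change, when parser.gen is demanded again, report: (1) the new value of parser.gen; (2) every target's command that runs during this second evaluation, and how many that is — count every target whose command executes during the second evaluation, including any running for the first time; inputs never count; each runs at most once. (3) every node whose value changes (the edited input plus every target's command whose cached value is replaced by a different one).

New value of parser.gen: 0.
Target commands that run: parser.gen — 1 in total.
Values that change: config.txt.

First evaluation (everything demanded from the output):
  pack.gen = neg(0) = 0
  parser.gen = min2(3, 0) = 0

Propagation after the edit:
  parser.gen: runs — config.txt 3->7; result 0 (same value as before).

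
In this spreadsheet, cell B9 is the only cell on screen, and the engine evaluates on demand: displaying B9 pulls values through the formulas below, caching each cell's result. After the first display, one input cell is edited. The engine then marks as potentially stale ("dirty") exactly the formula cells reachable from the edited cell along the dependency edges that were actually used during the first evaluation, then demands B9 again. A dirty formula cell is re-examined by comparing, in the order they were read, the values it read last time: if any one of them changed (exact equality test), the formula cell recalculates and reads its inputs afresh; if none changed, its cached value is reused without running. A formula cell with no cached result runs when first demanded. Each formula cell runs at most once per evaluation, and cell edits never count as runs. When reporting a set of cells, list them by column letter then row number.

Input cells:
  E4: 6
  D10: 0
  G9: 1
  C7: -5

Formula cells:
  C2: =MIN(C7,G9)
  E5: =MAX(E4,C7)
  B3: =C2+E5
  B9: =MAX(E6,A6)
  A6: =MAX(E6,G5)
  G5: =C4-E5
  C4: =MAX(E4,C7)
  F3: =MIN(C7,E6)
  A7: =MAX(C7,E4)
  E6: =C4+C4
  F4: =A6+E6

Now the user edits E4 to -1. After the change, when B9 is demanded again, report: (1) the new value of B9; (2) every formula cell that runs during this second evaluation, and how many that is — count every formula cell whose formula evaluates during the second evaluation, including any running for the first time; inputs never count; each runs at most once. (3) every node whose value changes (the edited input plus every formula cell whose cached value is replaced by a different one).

Initial pass — values computed on the first demand:
  C4 = MAX(6, -5) = 6
  E5 = MAX(6, -5) = 6
  E6 = 6 + 6 = 12
  G5 = 6 - 6 = 0
  A6 = MAX(12, 0) = 12
  B9 = MAX(12, 12) = 12

Second demand — change propagation:
  C4: re-runs because E4 6->-1; new result -1.
  E5: re-runs because E4 6->-1; new result -1.
  E6: re-runs because C4 6->-1; C4 6->-1; new result -2.
  G5: re-runs because C4 6->-1; E5 6->-1; new result 0 (unchanged).
  A6: re-runs because E6 12->-2; new result 0.
  B9: re-runs because E6 12->-2; A6 12->0; new result 0.

B9 now evaluates to 0.
Run set: A6, B9, C4, E5, E6, G5 (6 run).
Changed values: A6, B9, C4, E4, E5, E6.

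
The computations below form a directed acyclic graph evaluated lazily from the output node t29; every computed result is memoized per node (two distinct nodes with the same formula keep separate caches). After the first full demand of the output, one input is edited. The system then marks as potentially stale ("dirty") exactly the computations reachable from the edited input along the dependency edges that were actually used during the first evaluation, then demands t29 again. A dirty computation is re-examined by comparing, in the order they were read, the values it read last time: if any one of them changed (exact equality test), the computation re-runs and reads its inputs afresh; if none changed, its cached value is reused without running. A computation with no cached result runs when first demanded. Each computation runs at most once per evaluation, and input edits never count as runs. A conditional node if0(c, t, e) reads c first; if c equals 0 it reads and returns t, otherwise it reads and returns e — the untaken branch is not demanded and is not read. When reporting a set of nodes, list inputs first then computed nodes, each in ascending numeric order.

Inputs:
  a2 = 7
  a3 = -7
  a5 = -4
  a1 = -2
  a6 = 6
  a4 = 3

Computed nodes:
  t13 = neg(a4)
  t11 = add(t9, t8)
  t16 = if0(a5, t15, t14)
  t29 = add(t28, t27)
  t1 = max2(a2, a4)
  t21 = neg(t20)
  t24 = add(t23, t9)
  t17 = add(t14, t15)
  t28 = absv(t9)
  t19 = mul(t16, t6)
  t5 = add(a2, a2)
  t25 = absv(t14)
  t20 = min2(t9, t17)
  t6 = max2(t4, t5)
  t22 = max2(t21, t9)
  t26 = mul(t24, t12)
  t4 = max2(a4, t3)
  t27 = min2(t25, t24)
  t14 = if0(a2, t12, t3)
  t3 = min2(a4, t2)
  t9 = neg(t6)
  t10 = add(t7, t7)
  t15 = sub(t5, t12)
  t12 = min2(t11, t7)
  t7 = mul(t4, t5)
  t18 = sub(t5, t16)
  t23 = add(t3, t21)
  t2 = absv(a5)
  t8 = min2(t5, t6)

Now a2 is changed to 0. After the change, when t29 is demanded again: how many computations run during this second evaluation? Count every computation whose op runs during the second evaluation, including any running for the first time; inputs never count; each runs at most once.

First demand of the output computes:
  t2 = absv(-4) = 4
  t3 = min2(3, 4) = 3
  t4 = max2(3, 3) = 3
  t5 = add(7, 7) = 14
  t6 = max2(3, 14) = 14
  t7 = mul(3, 14) = 42
  t8 = min2(14, 14) = 14
  t9 = neg(14) = -14
  t11 = add(-14, 14) = 0
  t12 = min2(0, 42) = 0
  t14 = if0(a2=7 -> else branch t3) = 3
  t15 = sub(14, 0) = 14
  t17 = add(3, 14) = 17
  t20 = min2(-14, 17) = -14
  t21 = neg(-14) = 14
  t23 = add(3, 14) = 17
  t24 = add(17, -14) = 3
  t25 = absv(3) = 3
  t27 = min2(3, 3) = 3
  t28 = absv(-14) = 14
  t29 = add(14, 3) = 17

After the edit, cleaning proceeds:
  t5: a read changed (a2 7->0; a2 7->0) — executes, giving 0.
  t6: a read changed (t5 14->0) — executes, giving 3.
  t7: a read changed (t5 14->0) — executes, giving 0.
  t8: a read changed (t5 14->0; t6 14->3) — executes, giving 0.
  t9: a read changed (t6 14->3) — executes, giving -3.
  t11: a read changed (t9 -14->-3; t8 14->0) — executes, giving -3.
  t12: a read changed (t11 0->-3; t7 42->0) — executes, giving -3.
  t14: a read changed (a2 7->0) — executes, giving -3.
  t15: a read changed (t5 14->0; t12 0->-3) — executes, giving 3.
  t17: a read changed (t14 3->-3; t15 14->3) — executes, giving 0.
  t20: a read changed (t9 -14->-3; t17 17->0) — executes, giving -3.
  t21: a read changed (t20 -14->-3) — executes, giving 3.
  t23: a read changed (t21 14->3) — executes, giving 6.
  t24: a read changed (t23 17->6; t9 -14->-3) — executes, giving 3 — identical to its old value.
  t25: a read changed (t14 3->-3) — executes, giving 3 — identical to its old value.
  t27: dirty, but its reads are unchanged (t25 unchanged, t24 unchanged); cached 3 stands.
  t28: a read changed (t9 -14->-3) — executes, giving 3.
  t29: a read changed (t28 14->3) — executes, giving 6.

Note where the cutoff bites: t27 is checked, finds nothing changed, and keeps its cache.

17 computations run: t5, t6, t7, t8, t9, t11, t12, t14, t15, t17, t20, t21, t23, t24, t25, t28, t29.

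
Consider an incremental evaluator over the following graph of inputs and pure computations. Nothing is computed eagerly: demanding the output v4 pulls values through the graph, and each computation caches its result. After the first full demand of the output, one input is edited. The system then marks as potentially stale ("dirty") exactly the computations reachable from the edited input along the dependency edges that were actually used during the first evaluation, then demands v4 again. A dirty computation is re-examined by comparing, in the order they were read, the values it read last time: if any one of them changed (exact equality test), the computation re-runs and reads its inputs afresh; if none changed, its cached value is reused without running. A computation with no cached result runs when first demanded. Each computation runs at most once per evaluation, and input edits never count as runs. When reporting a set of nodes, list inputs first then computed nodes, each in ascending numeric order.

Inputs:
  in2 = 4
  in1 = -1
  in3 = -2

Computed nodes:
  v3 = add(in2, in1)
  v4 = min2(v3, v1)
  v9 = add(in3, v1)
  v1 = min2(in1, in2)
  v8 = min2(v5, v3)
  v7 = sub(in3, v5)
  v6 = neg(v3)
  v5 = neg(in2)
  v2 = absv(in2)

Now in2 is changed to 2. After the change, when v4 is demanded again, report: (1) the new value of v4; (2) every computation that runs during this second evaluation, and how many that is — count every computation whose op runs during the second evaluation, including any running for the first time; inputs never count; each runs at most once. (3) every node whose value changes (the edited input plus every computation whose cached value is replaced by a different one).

v4 now evaluates to -1.
Run set: v1, v3, v4 (3 run).
Changed values: in2, v3.

Initial pass — values computed on the first demand:
  v1 = min2(-1, 4) = -1
  v3 = add(4, -1) = 3
  v4 = min2(3, -1) = -1

Second demand — change propagation:
  v1: re-runs because in2 4->2; new result -1 (unchanged).
  v3: re-runs because in2 4->2; new result 1.
  v4: re-runs because v3 3->1; new result -1 (unchanged).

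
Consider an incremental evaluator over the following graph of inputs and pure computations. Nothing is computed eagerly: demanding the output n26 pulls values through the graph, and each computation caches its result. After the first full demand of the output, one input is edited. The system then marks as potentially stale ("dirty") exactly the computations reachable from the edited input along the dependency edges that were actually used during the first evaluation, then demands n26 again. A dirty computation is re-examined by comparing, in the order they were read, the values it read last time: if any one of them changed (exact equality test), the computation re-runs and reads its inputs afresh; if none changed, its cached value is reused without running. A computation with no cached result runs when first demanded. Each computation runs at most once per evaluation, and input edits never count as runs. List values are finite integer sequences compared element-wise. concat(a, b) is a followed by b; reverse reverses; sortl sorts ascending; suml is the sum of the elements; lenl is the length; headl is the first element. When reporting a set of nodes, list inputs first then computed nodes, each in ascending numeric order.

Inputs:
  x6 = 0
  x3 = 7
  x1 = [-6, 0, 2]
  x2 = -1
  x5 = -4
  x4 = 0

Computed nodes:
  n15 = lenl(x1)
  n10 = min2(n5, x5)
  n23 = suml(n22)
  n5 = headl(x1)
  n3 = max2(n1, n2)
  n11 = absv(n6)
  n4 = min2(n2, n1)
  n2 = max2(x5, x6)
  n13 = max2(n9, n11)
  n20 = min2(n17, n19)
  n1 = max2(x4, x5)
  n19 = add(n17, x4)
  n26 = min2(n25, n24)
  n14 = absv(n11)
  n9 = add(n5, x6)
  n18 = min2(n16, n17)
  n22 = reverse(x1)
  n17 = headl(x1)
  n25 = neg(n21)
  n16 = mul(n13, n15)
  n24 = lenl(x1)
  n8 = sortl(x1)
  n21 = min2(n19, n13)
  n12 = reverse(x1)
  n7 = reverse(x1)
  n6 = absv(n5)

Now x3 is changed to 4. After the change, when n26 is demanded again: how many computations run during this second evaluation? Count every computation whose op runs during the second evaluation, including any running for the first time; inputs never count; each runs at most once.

Run set: none (0 run).
The important point: nothing the output needs ever reads x3, so the edit is invisible to it.

Initial pass — values computed on the first demand:
  n5 = headl([-6, 0, 2]) = -6
  n6 = absv(-6) = 6
  n9 = add(-6, 0) = -6
  n11 = absv(6) = 6
  n13 = max2(-6, 6) = 6
  n17 = headl([-6, 0, 2]) = -6
  n19 = add(-6, 0) = -6
  n21 = min2(-6, 6) = -6
  n24 = lenl([-6, 0, 2]) = 3
  n25 = neg(-6) = 6
  n26 = min2(6, 3) = 3

Second demand — change propagation:
  no demanded computation ever read x3, so the edit dirties nothing and nothing runs.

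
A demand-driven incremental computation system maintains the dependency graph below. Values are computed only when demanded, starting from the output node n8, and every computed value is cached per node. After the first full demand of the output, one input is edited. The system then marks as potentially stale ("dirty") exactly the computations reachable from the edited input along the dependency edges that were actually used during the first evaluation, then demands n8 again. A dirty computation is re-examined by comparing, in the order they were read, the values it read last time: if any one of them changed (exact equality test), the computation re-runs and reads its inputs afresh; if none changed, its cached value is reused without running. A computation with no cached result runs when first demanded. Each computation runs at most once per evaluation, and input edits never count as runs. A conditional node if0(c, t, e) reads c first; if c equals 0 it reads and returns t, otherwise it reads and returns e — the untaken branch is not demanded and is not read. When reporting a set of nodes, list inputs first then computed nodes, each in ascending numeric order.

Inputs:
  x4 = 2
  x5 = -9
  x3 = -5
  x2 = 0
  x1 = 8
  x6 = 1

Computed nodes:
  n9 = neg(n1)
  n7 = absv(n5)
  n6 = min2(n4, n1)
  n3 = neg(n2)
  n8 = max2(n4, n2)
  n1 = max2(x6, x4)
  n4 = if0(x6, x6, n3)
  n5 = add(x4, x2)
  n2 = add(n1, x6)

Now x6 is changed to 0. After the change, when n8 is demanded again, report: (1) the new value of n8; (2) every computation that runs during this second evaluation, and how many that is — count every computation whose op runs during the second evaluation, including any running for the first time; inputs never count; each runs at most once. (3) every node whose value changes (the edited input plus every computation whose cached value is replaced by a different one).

First evaluation (everything demanded from the output):
  n1 = max2(1, 2) = 2
  n2 = add(2, 1) = 3
  n3 = neg(3) = -3
  n4 = if0(x6=1 -> else branch n3) = -3
  n8 = max2(-3, 3) = 3

Propagation after the edit:
  n1: runs — x6 1->0; result 2 (same value as before).
  n2: runs — x6 1->0; result 2.
  n3: marked dirty but never re-examined — demand shifted away from it.
  n4: runs — x6 1->0; result 0.
  n8: runs — n4 -3->0; n2 3->2; result 2.

Key observation: a condition flipped, so demand moved to the other branch — n3 is never re-examined.

New value of n8: 2.
Computations that run: n1, n2, n4, n8 — 4 in total.
Values that change: x6, n2, n4, n8.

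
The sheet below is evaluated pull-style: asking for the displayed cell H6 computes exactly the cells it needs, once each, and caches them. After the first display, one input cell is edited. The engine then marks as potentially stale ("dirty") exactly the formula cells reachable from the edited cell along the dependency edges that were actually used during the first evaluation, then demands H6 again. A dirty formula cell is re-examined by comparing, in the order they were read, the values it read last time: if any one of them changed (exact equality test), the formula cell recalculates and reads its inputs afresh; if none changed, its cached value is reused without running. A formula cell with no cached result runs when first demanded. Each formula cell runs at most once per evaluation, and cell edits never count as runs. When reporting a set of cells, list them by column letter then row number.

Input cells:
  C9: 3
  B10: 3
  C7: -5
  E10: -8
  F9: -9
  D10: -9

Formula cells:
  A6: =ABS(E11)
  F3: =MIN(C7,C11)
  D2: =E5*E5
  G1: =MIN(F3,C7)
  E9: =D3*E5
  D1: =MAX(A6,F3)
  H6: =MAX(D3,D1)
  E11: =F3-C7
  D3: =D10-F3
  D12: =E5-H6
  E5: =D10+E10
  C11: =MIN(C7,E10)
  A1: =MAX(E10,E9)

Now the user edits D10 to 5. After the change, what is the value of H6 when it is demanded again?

Demanding H6 again yields 13.

First demand of the output computes:
  C11 = MIN(-5, -8) = -8
  F3 = MIN(-5, -8) = -8
  D3 = -9 - -8 = -1
  E11 = -8 - -5 = -3
  A6 = ABS(-3) = 3
  D1 = MAX(3, -8) = 3
  H6 = MAX(-1, 3) = 3

After the edit, cleaning proceeds:
  D3: a read changed (D10 -9->5) — executes, giving 13.
  H6: a read changed (D3 -1->13) — executes, giving 13.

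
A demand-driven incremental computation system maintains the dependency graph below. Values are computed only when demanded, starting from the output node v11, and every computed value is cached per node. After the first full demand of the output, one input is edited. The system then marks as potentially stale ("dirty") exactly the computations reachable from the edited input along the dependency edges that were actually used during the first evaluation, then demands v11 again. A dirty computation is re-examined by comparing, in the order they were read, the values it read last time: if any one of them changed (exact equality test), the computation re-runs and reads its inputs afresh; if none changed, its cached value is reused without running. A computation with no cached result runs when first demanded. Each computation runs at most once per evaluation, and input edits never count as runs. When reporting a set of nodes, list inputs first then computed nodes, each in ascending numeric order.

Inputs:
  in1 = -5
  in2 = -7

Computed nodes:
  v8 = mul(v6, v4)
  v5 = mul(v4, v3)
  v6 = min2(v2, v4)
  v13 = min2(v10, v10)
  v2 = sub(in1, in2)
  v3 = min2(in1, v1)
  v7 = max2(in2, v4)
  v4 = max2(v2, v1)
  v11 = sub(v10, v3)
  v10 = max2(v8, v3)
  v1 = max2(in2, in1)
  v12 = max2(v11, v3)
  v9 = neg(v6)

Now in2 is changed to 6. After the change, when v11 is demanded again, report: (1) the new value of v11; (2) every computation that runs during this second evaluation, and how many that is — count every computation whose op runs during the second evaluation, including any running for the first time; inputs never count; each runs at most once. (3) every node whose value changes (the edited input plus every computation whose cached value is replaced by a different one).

First evaluation (everything demanded from the output):
  v1 = max2(-7, -5) = -5
  v2 = sub(-5, -7) = 2
  v3 = min2(-5, -5) = -5
  v4 = max2(2, -5) = 2
  v6 = min2(2, 2) = 2
  v8 = mul(2, 2) = 4
  v10 = max2(4, -5) = 4
  v11 = sub(4, -5) = 9

Propagation after the edit:
  v1: runs — in2 -7->6; result 6.
  v2: runs — in2 -7->6; result -11.
  v3: runs — v1 -5->6; result -5 (same value as before).
  v4: runs — v2 2->-11; v1 -5->6; result 6.
  v6: runs — v2 2->-11; v4 2->6; result -11.
  v8: runs — v6 2->-11; v4 2->6; result -66.
  v10: runs — v8 4->-66; result -5.
  v11: runs — v10 4->-5; result 0.

New value of v11: 0.
Computations that run: v1, v2, v3, v4, v6, v8, v10, v11 — 8 in total.
Values that change: in2, v1, v2, v4, v6, v8, v10, v11.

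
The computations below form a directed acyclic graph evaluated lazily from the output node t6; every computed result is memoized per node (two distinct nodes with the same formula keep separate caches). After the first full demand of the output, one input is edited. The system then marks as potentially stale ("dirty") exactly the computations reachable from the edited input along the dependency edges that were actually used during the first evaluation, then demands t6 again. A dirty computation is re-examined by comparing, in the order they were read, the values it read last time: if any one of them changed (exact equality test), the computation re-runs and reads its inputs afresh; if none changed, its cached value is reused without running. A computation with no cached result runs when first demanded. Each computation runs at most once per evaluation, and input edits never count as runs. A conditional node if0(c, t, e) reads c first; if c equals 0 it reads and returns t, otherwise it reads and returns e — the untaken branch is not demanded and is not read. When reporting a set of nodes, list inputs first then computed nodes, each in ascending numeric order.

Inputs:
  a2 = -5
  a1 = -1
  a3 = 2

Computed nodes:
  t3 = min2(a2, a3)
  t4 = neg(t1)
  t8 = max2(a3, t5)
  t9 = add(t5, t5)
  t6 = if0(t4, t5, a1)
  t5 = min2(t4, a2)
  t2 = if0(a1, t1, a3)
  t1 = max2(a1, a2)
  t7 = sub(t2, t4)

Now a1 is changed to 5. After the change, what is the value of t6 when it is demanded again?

Demanding t6 again yields 5.

First demand of the output computes:
  t1 = max2(-1, -5) = -1
  t4 = neg(-1) = 1
  t6 = if0(t4=1 -> else branch a1) = -1

After the edit, cleaning proceeds:
  t1: a read changed (a1 -1->5) — executes, giving 5.
  t4: a read changed (t1 -1->5) — executes, giving -5.
  t6: a read changed (t4 1->-5; a1 -1->5) — executes, giving 5.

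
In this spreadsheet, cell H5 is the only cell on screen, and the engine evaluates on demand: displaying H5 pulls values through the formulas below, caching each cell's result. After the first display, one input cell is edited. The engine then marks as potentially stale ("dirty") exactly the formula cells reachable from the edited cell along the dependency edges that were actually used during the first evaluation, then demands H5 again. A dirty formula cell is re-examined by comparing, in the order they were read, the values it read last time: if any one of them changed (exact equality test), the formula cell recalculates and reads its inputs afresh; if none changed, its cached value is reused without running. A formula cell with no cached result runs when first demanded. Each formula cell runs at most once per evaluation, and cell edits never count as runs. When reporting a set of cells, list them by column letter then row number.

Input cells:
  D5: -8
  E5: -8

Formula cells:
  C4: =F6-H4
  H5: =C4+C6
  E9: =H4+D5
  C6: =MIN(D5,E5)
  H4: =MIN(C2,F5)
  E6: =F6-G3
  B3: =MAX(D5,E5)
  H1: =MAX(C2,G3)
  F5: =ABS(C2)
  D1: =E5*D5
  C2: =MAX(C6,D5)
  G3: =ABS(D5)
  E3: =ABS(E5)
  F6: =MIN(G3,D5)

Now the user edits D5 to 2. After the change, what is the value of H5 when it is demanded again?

H5 now evaluates to -8.
The important point: at H5 every value read last time is unchanged, so the dirty flag clears without a run.

Initial pass — values computed on the first demand:
  C6 = MIN(-8, -8) = -8
  C2 = MAX(-8, -8) = -8
  F5 = ABS(-8) = 8
  G3 = ABS(-8) = 8
  F6 = MIN(8, -8) = -8
  H4 = MIN(-8, 8) = -8
  C4 = -8 - -8 = 0
  H5 = 0 + -8 = -8

Second demand — change propagation:
  C6: re-runs because D5 -8->2; new result -8 (unchanged).
  C2: re-runs because D5 -8->2; new result 2.
  F5: re-runs because C2 -8->2; new result 2.
  G3: re-runs because D5 -8->2; new result 2.
  F6: re-runs because G3 8->2; D5 -8->2; new result 2.
  H4: re-runs because C2 -8->2; F5 8->2; new result 2.
  C4: re-runs because F6 -8->2; H4 -8->2; new result 0 (unchanged).
  H5: re-examined; everything it read last time is the same (C4 unchanged, C6 unchanged) — cache -8 kept, no run.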